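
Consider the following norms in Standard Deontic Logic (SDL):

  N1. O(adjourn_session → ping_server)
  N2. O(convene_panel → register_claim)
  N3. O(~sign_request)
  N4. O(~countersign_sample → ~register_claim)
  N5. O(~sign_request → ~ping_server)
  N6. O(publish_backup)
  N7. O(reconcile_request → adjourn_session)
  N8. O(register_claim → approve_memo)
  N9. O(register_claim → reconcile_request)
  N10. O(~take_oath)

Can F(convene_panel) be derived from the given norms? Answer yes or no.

Premise 3 gives O(~sign_request).
Premise 5 is O(~sign_request → ~ping_server); since O(~sign_request), deontic closure gives O(~ping_server).
Premise 1, O(adjourn_session → ping_server), contraposes to O(~ping_server → ~adjourn_session); with O(~ping_server) we get O(~adjourn_session).
Premise 7 is O(reconcile_request → adjourn_session); contrapositively O(~adjourn_session → ~reconcile_request). Since O(~adjourn_session) holds, K gives O(~reconcile_request).
Premise 9, O(register_claim → reconcile_request), contraposes to O(~reconcile_request → ~register_claim); with O(~reconcile_request) we get O(~register_claim).
Premise 2 is O(convene_panel → register_claim); contrapositively O(~register_claim → ~convene_panel). Since O(~register_claim) holds, K gives O(~convene_panel).
Premises 4, 6, 8, 10 do not contribute to this derivation.
So O(~convene_panel) holds, i.e. F(convene_panel). The claim follows.

Yes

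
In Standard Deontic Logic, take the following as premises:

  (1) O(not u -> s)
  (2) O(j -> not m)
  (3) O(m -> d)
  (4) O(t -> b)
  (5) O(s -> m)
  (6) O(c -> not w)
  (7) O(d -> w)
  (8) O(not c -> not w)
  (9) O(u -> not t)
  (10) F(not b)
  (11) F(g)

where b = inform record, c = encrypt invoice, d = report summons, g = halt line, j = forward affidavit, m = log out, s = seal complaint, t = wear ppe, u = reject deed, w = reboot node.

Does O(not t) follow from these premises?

Yes

Premises 6 and 8 cover both cases: O(c -> not w) and O(not c -> not w). Since c ∨ not c is a tautology, O(not w) follows.
The contrapositive of premise 7 (O(d -> w)) is O(not w -> not d), and O(not w) is already established, so O(not d).
The contrapositive of premise 3 (O(m -> d)) is O(not d -> not m), and O(not d) is already established, so O(not m).
Premise 5 is O(s -> m); contrapositively O(not m -> not s). Since O(not m) holds, K gives O(not s).
Premise 1 is O(not u -> s); contrapositively O(not s -> u). Since O(not s) holds, K gives O(u).
Applying K to premise 9 (O(u -> not t)) and O(u) yields O(not t).
Premises 2, 4, 10, 11 do not contribute to this derivation.
So O(not t) follows.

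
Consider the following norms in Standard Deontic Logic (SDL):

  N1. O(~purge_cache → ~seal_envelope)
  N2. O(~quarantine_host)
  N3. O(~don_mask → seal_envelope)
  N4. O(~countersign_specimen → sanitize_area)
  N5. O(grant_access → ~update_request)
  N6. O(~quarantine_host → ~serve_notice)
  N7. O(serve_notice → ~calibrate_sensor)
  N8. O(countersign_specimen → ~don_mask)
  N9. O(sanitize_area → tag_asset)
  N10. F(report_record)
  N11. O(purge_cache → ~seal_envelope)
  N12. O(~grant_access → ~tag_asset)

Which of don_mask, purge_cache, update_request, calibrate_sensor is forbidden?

By case analysis on ~purge_cache: premise 1 gives O(~purge_cache → ~seal_envelope) and premise 11 gives O(purge_cache → ~seal_envelope), so O(~seal_envelope) either way.
The contrapositive of premise 3 (O(~don_mask → seal_envelope)) is O(~seal_envelope → don_mask), and O(~seal_envelope) is already established, so O(don_mask).
Premise 8 is O(countersign_specimen → ~don_mask); contrapositively O(don_mask → ~countersign_specimen). Since O(don_mask) holds, K gives O(~countersign_specimen).
With premise 4, O(~countersign_specimen → sanitize_area), the K-axiom yields O(sanitize_area).
From O(sanitize_area) and premise 9, O(sanitize_area → tag_asset), we obtain O(tag_asset).
Premise 12 is O(~grant_access → ~tag_asset); contrapositively O(tag_asset → grant_access). Since O(tag_asset) holds, K gives O(grant_access).
Applying K to premise 5 (O(grant_access → ~update_request)) and O(grant_access) yields O(~update_request).
So O(~update_request) holds, i.e. update_request is forbidden. None of the other listed options is forbidden under the premises.

update_request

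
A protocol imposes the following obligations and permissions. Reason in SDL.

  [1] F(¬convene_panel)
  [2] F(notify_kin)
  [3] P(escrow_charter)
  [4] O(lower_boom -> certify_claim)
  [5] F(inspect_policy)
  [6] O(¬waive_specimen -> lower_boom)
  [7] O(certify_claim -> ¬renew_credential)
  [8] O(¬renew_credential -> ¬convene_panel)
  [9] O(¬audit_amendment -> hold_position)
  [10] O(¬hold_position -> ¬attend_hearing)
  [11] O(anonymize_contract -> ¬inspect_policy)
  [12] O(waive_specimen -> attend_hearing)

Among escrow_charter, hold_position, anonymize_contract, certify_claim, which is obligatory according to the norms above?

F(¬convene_panel) at premise 1 means O(convene_panel).
The contrapositive of premise 8 (O(¬renew_credential -> ¬convene_panel)) is O(convene_panel -> renew_credential), and O(convene_panel) is already established, so O(renew_credential).
Premise 7 is O(certify_claim -> ¬renew_credential); contrapositively O(renew_credential -> ¬certify_claim). Since O(renew_credential) holds, K gives O(¬certify_claim).
Premise 4, O(lower_boom -> certify_claim), contraposes to O(¬certify_claim -> ¬lower_boom); with O(¬certify_claim) we get O(¬lower_boom).
The contrapositive of premise 6 (O(¬waive_specimen -> lower_boom)) is O(¬lower_boom -> waive_specimen), and O(¬lower_boom) is already established, so O(waive_specimen).
With premise 12, O(waive_specimen -> attend_hearing), the K-axiom yields O(attend_hearing).
Premise 10 is O(¬hold_position -> ¬attend_hearing); contrapositively O(attend_hearing -> hold_position). Since O(attend_hearing) holds, K gives O(hold_position).
So O(hold_position) holds — hold_position is obligatory. None of the other listed options is made obligatory by any chain of premises.

hold_position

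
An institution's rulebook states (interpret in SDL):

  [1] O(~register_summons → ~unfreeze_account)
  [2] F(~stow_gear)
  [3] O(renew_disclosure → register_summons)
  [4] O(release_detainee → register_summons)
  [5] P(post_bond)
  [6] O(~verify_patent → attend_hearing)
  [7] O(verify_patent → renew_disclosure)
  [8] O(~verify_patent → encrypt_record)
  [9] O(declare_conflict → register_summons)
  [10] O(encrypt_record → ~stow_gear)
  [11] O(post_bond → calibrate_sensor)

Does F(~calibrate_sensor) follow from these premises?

Premise 11 is O(post_bond → calibrate_sensor), but O(post_bond) is not derivable from the premises (the permission P(post_bond) asserts only ~O(~post_bond), not O(post_bond)), so it does not yield O(calibrate_sensor).
No other premise forces O(calibrate_sensor). An ideal world satisfying every premise can still have ~calibrate_sensor true, so F(~calibrate_sensor) is not derivable.

No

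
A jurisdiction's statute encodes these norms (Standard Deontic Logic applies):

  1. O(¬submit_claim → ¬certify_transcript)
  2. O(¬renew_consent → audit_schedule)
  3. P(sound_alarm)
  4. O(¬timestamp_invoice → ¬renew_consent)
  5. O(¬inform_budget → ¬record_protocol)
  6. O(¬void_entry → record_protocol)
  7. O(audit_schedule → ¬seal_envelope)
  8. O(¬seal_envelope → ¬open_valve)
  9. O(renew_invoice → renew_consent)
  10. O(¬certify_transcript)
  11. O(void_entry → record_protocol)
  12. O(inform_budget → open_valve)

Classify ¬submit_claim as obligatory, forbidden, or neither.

Neither

Premise 1 is O(¬submit_claim → ¬certify_transcript); even if O(¬certify_transcript) held, inferring O(¬submit_claim) would be affirming the consequent — invalid.
No premise or chain of K-axiom applications forces O(¬submit_claim), and none forces O(submit_claim). So ¬submit_claim is neither obligatory nor forbidden under these norms.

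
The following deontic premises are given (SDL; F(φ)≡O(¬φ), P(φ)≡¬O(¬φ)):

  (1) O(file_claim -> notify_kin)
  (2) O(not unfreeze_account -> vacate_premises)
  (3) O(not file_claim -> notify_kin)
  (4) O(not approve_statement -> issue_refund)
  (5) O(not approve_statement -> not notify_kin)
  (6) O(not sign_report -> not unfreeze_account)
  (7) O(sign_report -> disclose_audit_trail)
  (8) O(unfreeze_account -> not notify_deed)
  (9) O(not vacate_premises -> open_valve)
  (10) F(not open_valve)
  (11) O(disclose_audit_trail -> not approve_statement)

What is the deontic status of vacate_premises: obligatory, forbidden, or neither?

Obligatory

Premises 1 and 3 are O(file_claim -> notify_kin) and O(not file_claim -> notify_kin); every ideal world satisfies file_claim or not file_claim, so in either case notify_kin holds — hence O(notify_kin).
Premise 5 is O(not approve_statement -> not notify_kin); contrapositively O(notify_kin -> approve_statement). Since O(notify_kin) holds, K gives O(approve_statement).
The contrapositive of premise 11 (O(disclose_audit_trail -> not approve_statement)) is O(approve_statement -> not disclose_audit_trail), and O(approve_statement) is already established, so O(not disclose_audit_trail).
Premise 7 is O(sign_report -> disclose_audit_trail); contrapositively O(not disclose_audit_trail -> not sign_report). Since O(not disclose_audit_trail) holds, K gives O(not sign_report).
From O(not sign_report) and premise 6, O(not sign_report -> not unfreeze_account), we obtain O(not unfreeze_account).
Applying K to premise 2 (O(not unfreeze_account -> vacate_premises)) and O(not unfreeze_account) yields O(vacate_premises).
Premises 4, 8, 9, 10 do not contribute to this derivation.
Hence vacate_premises is obligatory.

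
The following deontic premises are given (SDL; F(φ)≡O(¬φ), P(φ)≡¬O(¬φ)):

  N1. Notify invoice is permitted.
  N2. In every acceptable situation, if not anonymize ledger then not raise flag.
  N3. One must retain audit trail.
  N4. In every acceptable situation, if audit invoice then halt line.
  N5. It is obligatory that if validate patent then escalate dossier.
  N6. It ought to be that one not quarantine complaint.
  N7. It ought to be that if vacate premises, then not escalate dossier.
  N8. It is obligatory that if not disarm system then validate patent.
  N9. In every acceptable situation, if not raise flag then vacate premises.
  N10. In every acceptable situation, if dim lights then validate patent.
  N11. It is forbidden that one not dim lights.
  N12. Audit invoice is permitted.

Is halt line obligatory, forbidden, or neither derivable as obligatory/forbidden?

Neither

Premise 4 is O(audit_invoice → halt_line), but O(audit_invoice) is not derivable from the premises (the permission P(audit_invoice) asserts only ¬O(¬audit_invoice), not O(audit_invoice)), so it does not yield O(halt_line).
No premise or chain of K-axiom applications forces O(halt_line), and none forces O(¬halt_line). So halt_line is neither obligatory nor forbidden under these norms.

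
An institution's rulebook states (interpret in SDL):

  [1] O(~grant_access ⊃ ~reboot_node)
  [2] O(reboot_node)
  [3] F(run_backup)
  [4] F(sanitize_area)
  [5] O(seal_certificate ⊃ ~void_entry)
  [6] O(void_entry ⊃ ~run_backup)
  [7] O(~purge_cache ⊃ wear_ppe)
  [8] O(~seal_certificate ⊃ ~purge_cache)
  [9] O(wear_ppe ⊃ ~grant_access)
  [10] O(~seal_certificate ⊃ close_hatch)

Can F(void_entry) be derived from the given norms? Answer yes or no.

From premise 2 we have O(reboot_node).
Premise 1 is O(~grant_access ⊃ ~reboot_node); contrapositively O(reboot_node ⊃ grant_access). Since O(reboot_node) holds, K gives O(grant_access).
Premise 9, O(wear_ppe ⊃ ~grant_access), contraposes to O(grant_access ⊃ ~wear_ppe); with O(grant_access) we get O(~wear_ppe).
The contrapositive of premise 7 (O(~purge_cache ⊃ wear_ppe)) is O(~wear_ppe ⊃ purge_cache), and O(~wear_ppe) is already established, so O(purge_cache).
Premise 8, O(~seal_certificate ⊃ ~purge_cache), contraposes to O(purge_cache ⊃ seal_certificate); with O(purge_cache) we get O(seal_certificate).
From O(seal_certificate) and premise 5, O(seal_certificate ⊃ ~void_entry), we obtain O(~void_entry).
Premises 3, 4, 6, 10 do not contribute to this derivation.
So O(~void_entry) holds, i.e. F(void_entry). The claim follows.

Yes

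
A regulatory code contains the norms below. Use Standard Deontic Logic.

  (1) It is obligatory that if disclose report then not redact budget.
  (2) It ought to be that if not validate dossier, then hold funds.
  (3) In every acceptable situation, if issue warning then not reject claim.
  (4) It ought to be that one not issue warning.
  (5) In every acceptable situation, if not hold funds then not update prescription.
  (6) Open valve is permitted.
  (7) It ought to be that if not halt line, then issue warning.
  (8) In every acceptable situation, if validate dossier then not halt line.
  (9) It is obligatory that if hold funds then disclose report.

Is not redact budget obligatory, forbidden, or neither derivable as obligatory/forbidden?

Premise 4 states O(¬issue_warning) outright.
Premise 7, O(¬halt_line → issue_warning), contraposes to O(¬issue_warning → halt_line); with O(¬issue_warning) we get O(halt_line).
Premise 8 is O(validate_dossier → ¬halt_line); contrapositively O(halt_line → ¬validate_dossier). Since O(halt_line) holds, K gives O(¬validate_dossier).
Premise 2 is O(¬validate_dossier → hold_funds); since O(¬validate_dossier), deontic closure gives O(hold_funds).
From O(hold_funds) and premise 9, O(hold_funds → disclose_report), we obtain O(disclose_report).
With premise 1, O(disclose_report → ¬redact_budget), the K-axiom yields O(¬redact_budget).
Premises 3, 5, 6 do not contribute to this derivation.
Hence ¬redact_budget is obligatory.

Obligatory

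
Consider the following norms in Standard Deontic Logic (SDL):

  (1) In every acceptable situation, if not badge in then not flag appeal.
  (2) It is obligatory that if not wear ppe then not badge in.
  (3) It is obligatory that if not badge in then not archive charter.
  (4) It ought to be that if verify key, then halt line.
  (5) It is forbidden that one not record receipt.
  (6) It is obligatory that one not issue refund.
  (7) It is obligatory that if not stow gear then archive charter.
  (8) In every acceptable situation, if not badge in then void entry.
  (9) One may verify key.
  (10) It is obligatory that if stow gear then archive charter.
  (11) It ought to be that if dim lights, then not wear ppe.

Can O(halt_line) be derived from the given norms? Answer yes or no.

Premise 4 is O(verify_key → halt_line), but O(verify_key) is not derivable from the premises (the permission P(verify_key) asserts only ¬O(¬verify_key), not O(verify_key)), so it does not yield O(halt_line).
No other premise forces O(halt_line). An ideal world satisfying every premise can still have halt_line false, so O(halt_line) is not derivable.

No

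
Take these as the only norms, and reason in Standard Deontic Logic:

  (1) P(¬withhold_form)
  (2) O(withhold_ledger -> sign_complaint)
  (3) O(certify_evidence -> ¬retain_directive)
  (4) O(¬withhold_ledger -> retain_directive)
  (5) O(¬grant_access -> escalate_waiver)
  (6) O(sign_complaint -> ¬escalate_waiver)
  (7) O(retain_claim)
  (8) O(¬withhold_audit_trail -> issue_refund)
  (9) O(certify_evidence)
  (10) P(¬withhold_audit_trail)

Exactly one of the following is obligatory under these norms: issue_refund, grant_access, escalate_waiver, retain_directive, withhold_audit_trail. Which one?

grant_access

Premise 9 gives O(certify_evidence).
With premise 3, O(certify_evidence -> ¬retain_directive), the K-axiom yields O(¬retain_directive).
Premise 4, O(¬withhold_ledger -> retain_directive), contraposes to O(¬retain_directive -> withhold_ledger); with O(¬retain_directive) we get O(withhold_ledger).
Applying K to premise 2 (O(withhold_ledger -> sign_complaint)) and O(withhold_ledger) yields O(sign_complaint).
Applying K to premise 6 (O(sign_complaint -> ¬escalate_waiver)) and O(sign_complaint) yields O(¬escalate_waiver).
Premise 5, O(¬grant_access -> escalate_waiver), contraposes to O(¬escalate_waiver -> grant_access); with O(¬escalate_waiver) we get O(grant_access).
So O(grant_access) holds — grant_access is obligatory. None of the other listed options is made obligatory by any chain of premises.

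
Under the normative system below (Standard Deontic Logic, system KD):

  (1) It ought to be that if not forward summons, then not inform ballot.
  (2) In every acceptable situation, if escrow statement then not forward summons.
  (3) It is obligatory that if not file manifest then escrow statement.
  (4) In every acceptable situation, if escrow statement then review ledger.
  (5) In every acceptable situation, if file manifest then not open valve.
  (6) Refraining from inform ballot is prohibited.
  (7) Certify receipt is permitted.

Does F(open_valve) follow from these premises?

Premise 6, F(¬inform_ballot), is equivalent to O(inform_ballot).
Premise 1 is O(¬forward_summons → ¬inform_ballot); contrapositively O(inform_ballot → forward_summons). Since O(inform_ballot) holds, K gives O(forward_summons).
Premise 2, O(escrow_statement → ¬forward_summons), contraposes to O(forward_summons → ¬escrow_statement); with O(forward_summons) we get O(¬escrow_statement).
Premise 3, O(¬file_manifest → escrow_statement), contraposes to O(¬escrow_statement → file_manifest); with O(¬escrow_statement) we get O(file_manifest).
Applying K to premise 5 (O(file_manifest → ¬open_valve)) and O(file_manifest) yields O(¬open_valve).
Premises 4, 7 do not contribute to this derivation.
So O(¬open_valve) holds, i.e. F(open_valve). The claim follows.

Yes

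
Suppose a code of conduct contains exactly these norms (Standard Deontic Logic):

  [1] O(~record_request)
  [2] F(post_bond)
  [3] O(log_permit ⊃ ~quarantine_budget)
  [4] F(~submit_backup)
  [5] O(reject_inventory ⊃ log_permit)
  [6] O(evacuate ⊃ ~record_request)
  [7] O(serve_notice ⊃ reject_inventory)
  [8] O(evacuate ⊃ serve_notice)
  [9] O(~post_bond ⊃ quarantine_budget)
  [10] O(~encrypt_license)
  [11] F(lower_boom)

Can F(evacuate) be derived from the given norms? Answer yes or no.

Premise 2, F(post_bond), is equivalent to O(~post_bond).
With premise 9, O(~post_bond ⊃ quarantine_budget), the K-axiom yields O(quarantine_budget).
Premise 3, O(log_permit ⊃ ~quarantine_budget), contraposes to O(quarantine_budget ⊃ ~log_permit); with O(quarantine_budget) we get O(~log_permit).
Premise 5, O(reject_inventory ⊃ log_permit), contraposes to O(~log_permit ⊃ ~reject_inventory); with O(~log_permit) we get O(~reject_inventory).
Premise 7, O(serve_notice ⊃ reject_inventory), contraposes to O(~reject_inventory ⊃ ~serve_notice); with O(~reject_inventory) we get O(~serve_notice).
The contrapositive of premise 8 (O(evacuate ⊃ serve_notice)) is O(~serve_notice ⊃ ~evacuate), and O(~serve_notice) is already established, so O(~evacuate).
Premises 1, 4, 6, 10, 11 do not contribute to this derivation.
So O(~evacuate) holds, i.e. F(evacuate). The claim follows.

Yes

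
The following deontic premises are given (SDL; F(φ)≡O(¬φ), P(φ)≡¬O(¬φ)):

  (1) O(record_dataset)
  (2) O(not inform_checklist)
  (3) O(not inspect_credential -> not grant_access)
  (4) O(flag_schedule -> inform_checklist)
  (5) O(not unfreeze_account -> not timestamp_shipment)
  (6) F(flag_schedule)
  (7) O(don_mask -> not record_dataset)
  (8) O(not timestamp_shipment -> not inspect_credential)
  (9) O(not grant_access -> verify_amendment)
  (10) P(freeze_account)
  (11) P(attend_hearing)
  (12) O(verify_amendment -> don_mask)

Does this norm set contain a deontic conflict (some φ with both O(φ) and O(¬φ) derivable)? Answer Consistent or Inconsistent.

Premise 4 is O(flag_schedule -> inform_checklist), but O(flag_schedule) is not derivable from the premises, so it does not yield O(inform_checklist).
So O(inform_checklist) is not derivable, and the apparent clash with O(not inform_checklist) does not arise.
A world satisfying every obligation exists (e.g. attend_hearing=false, don_mask=false, flag_schedule=false, freeze_account=false, grant_access=true, inform_checklist=false, inspect_credential=true, record_dataset=true, timestamp_shipment=true, unfreeze_account=true, verify_amendment=false); no atom is both obligatory and forbidden, so the set is consistent.

Consistent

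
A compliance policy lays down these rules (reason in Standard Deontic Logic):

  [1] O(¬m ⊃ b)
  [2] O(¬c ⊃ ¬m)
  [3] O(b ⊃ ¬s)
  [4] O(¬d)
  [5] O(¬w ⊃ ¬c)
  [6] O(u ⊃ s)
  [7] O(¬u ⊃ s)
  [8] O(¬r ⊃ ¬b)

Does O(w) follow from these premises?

By case analysis on u: premise 6 gives O(u ⊃ s) and premise 7 gives O(¬u ⊃ s), so O(s) either way.
Premise 3, O(b ⊃ ¬s), contraposes to O(s ⊃ ¬b); with O(s) we get O(¬b).
Premise 1 is O(¬m ⊃ b); contrapositively O(¬b ⊃ m). Since O(¬b) holds, K gives O(m).
Premise 2, O(¬c ⊃ ¬m), contraposes to O(m ⊃ c); with O(m) we get O(c).
The contrapositive of premise 5 (O(¬w ⊃ ¬c)) is O(c ⊃ w), and O(c) is already established, so O(w).
Premises 4, 8 do not contribute to this derivation.
So O(w) follows.

Yes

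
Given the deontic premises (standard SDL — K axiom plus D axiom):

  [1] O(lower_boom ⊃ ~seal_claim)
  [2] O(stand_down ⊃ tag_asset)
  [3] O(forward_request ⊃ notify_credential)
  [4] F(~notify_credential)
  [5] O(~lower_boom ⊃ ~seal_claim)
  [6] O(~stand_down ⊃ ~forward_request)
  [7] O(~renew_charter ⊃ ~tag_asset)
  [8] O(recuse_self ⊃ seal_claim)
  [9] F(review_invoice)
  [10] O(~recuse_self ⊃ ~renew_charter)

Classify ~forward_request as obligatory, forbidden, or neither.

Premises 1 and 5 are O(lower_boom ⊃ ~seal_claim) and O(~lower_boom ⊃ ~seal_claim); every ideal world satisfies lower_boom or ~lower_boom, so in either case ~seal_claim holds — hence O(~seal_claim).
The contrapositive of premise 8 (O(recuse_self ⊃ seal_claim)) is O(~seal_claim ⊃ ~recuse_self), and O(~seal_claim) is already established, so O(~recuse_self).
With premise 10, O(~recuse_self ⊃ ~renew_charter), the K-axiom yields O(~renew_charter).
With premise 7, O(~renew_charter ⊃ ~tag_asset), the K-axiom yields O(~tag_asset).
Premise 2, O(stand_down ⊃ tag_asset), contraposes to O(~tag_asset ⊃ ~stand_down); with O(~tag_asset) we get O(~stand_down).
Premise 6 is O(~stand_down ⊃ ~forward_request); since O(~stand_down), deontic closure gives O(~forward_request).
Premises 3, 4, 9 do not contribute to this derivation.
Hence ~forward_request is obligatory.

Obligatory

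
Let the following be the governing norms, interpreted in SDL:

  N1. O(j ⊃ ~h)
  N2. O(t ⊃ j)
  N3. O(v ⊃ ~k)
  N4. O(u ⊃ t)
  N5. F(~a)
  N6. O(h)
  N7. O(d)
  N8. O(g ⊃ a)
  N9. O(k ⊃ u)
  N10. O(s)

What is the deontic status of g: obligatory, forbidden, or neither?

Premise 8 is O(g ⊃ a); even if O(a) held, inferring O(g) would be affirming the consequent — invalid.
No premise or chain of K-axiom applications forces O(g), and none forces O(~g). So g is neither obligatory nor forbidden under these norms.

Neither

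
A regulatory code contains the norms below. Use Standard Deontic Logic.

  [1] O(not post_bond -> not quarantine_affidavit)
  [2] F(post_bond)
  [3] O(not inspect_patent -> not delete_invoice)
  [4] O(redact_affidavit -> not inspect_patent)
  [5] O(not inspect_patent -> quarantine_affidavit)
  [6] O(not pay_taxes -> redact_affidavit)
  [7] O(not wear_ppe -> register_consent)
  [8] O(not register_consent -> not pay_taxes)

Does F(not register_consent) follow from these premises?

Yes

F(post_bond) at premise 2 means O(not post_bond).
Premise 1 is O(not post_bond -> not quarantine_affidavit); since O(not post_bond), deontic closure gives O(not quarantine_affidavit).
The contrapositive of premise 5 (O(not inspect_patent -> quarantine_affidavit)) is O(not quarantine_affidavit -> inspect_patent), and O(not quarantine_affidavit) is already established, so O(inspect_patent).
Premise 4, O(redact_affidavit -> not inspect_patent), contraposes to O(inspect_patent -> not redact_affidavit); with O(inspect_patent) we get O(not redact_affidavit).
The contrapositive of premise 6 (O(not pay_taxes -> redact_affidavit)) is O(not redact_affidavit -> pay_taxes), and O(not redact_affidavit) is already established, so O(pay_taxes).
The contrapositive of premise 8 (O(not register_consent -> not pay_taxes)) is O(pay_taxes -> register_consent), and O(pay_taxes) is already established, so O(register_consent).
Premises 3, 7 do not contribute to this derivation.
So O(register_consent) holds, i.e. F(not register_consent). The claim follows.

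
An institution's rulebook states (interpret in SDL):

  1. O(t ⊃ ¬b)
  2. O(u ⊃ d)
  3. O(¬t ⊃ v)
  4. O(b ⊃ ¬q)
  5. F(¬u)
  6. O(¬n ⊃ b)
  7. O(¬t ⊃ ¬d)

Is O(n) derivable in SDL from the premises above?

Premise 5 is F(¬u), i.e. O(u).
Premise 2 is O(u ⊃ d); since O(u), deontic closure gives O(d).
Premise 7 is O(¬t ⊃ ¬d); contrapositively O(d ⊃ t). Since O(d) holds, K gives O(t).
From O(t) and premise 1, O(t ⊃ ¬b), we obtain O(¬b).
The contrapositive of premise 6 (O(¬n ⊃ b)) is O(¬b ⊃ n), and O(¬b) is already established, so O(n).
Premises 3, 4 do not contribute to this derivation.
So O(n) follows.

Yes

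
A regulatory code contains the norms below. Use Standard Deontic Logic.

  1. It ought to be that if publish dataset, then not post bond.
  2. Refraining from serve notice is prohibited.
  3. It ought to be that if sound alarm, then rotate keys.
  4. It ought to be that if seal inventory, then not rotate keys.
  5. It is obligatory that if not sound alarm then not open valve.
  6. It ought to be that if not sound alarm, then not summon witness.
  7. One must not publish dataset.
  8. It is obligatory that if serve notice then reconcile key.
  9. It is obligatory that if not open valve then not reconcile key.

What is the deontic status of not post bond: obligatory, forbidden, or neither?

Neither

Premise 1 is O(publish_dataset → ¬post_bond), but O(publish_dataset) is not derivable from the premises, so it does not yield O(¬post_bond).
No premise or chain of K-axiom applications forces O(¬post_bond), and none forces O(post_bond). So ¬post_bond is neither obligatory nor forbidden under these norms.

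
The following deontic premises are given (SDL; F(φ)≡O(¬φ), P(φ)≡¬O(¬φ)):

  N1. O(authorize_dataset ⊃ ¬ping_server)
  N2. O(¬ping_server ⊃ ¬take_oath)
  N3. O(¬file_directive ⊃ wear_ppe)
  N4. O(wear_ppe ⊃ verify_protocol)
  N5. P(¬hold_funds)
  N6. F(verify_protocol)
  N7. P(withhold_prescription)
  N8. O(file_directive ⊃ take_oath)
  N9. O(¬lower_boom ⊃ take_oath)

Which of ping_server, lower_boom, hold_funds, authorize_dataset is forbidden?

authorize_dataset

F(verify_protocol) at premise 6 means O(¬verify_protocol).
The contrapositive of premise 4 (O(wear_ppe ⊃ verify_protocol)) is O(¬verify_protocol ⊃ ¬wear_ppe), and O(¬verify_protocol) is already established, so O(¬wear_ppe).
Premise 3 is O(¬file_directive ⊃ wear_ppe); contrapositively O(¬wear_ppe ⊃ file_directive). Since O(¬wear_ppe) holds, K gives O(file_directive).
From O(file_directive) and premise 8, O(file_directive ⊃ take_oath), we obtain O(take_oath).
Premise 2, O(¬ping_server ⊃ ¬take_oath), contraposes to O(take_oath ⊃ ping_server); with O(take_oath) we get O(ping_server).
Premise 1 is O(authorize_dataset ⊃ ¬ping_server); contrapositively O(ping_server ⊃ ¬authorize_dataset). Since O(ping_server) holds, K gives O(¬authorize_dataset).
So O(¬authorize_dataset) holds, i.e. authorize_dataset is forbidden. None of the other listed options is forbidden under the premises.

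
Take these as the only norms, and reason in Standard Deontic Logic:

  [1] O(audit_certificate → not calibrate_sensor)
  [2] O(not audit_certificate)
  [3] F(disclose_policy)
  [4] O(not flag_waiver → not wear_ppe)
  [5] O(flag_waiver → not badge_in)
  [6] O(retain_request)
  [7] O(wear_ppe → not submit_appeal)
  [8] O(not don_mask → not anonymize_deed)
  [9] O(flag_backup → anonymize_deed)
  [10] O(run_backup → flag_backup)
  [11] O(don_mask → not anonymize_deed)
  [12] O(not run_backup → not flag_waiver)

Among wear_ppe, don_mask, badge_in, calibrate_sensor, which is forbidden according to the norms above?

Premises 8 and 11 cover both cases: O(not don_mask → not anonymize_deed) and O(don_mask → not anonymize_deed). Since not don_mask ∨ don_mask is a tautology, O(not anonymize_deed) follows.
Premise 9 is O(flag_backup → anonymize_deed); contrapositively O(not anonymize_deed → not flag_backup). Since O(not anonymize_deed) holds, K gives O(not flag_backup).
Premise 10, O(run_backup → flag_backup), contraposes to O(not flag_backup → not run_backup); with O(not flag_backup) we get O(not run_backup).
From O(not run_backup) and premise 12, O(not run_backup → not flag_waiver), we obtain O(not flag_waiver).
Applying K to premise 4 (O(not flag_waiver → not wear_ppe)) and O(not flag_waiver) yields O(not wear_ppe).
So O(not wear_ppe) holds, i.e. wear_ppe is forbidden. None of the other listed options is forbidden under the premises.

wear_ppe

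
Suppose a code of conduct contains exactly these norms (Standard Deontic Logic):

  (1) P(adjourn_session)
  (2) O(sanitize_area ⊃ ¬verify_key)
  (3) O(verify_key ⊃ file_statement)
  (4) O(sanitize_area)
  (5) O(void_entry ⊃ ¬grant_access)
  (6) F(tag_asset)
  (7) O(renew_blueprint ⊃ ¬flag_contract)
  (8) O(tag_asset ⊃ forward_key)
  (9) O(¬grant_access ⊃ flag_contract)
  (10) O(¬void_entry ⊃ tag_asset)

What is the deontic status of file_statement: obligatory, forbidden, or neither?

Premise 3 is O(verify_key ⊃ file_statement), but O(verify_key) is not derivable from the premises, so it does not yield O(file_statement).
No premise or chain of K-axiom applications forces O(file_statement), and none forces O(¬file_statement). So file_statement is neither obligatory nor forbidden under these norms.

Neither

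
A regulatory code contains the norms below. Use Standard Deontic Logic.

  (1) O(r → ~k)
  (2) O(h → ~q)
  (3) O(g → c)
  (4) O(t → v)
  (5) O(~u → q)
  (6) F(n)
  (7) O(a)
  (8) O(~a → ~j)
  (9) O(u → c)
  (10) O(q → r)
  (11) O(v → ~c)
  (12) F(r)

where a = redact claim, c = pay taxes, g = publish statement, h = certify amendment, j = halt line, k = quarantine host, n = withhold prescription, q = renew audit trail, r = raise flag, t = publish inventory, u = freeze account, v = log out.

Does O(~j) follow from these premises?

No

Premise 8 is O(~a → ~j), but O(~a) is not derivable from the premises, so it does not yield O(~j).
No other premise forces O(~j). An ideal world satisfying every premise can still have ~j false, so O(~j) is not derivable.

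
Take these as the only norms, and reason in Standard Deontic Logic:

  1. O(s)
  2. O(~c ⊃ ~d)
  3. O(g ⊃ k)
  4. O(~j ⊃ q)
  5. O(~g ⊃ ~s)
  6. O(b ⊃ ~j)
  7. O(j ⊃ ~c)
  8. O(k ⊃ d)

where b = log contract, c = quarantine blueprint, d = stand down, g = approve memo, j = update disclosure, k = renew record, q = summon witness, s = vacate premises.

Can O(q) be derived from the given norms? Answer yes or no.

Yes

From premise 1 we have O(s).
Premise 5 is O(~g ⊃ ~s); contrapositively O(s ⊃ g). Since O(s) holds, K gives O(g).
From O(g) and premise 3, O(g ⊃ k), we obtain O(k).
Applying K to premise 8 (O(k ⊃ d)) and O(k) yields O(d).
Premise 2 is O(~c ⊃ ~d); contrapositively O(d ⊃ c). Since O(d) holds, K gives O(c).
Premise 7 is O(j ⊃ ~c); contrapositively O(c ⊃ ~j). Since O(c) holds, K gives O(~j).
With premise 4, O(~j ⊃ q), the K-axiom yields O(q).
Premise 6 does not contribute to this derivation.
So O(q) follows.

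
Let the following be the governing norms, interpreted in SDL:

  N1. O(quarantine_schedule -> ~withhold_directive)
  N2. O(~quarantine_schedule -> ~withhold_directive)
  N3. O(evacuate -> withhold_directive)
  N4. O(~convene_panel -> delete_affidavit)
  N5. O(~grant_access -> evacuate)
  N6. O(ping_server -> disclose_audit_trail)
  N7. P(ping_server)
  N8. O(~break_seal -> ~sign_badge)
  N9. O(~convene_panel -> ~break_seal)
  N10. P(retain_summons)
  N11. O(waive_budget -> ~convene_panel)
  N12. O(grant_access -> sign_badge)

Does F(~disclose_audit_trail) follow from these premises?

No

Premise 6 is O(ping_server -> disclose_audit_trail), but O(ping_server) is not derivable from the premises (the permission P(ping_server) asserts only ~O(~ping_server), not O(ping_server)), so it does not yield O(disclose_audit_trail).
No other premise forces O(disclose_audit_trail). An ideal world satisfying every premise can still have ~disclose_audit_trail true, so F(~disclose_audit_trail) is not derivable.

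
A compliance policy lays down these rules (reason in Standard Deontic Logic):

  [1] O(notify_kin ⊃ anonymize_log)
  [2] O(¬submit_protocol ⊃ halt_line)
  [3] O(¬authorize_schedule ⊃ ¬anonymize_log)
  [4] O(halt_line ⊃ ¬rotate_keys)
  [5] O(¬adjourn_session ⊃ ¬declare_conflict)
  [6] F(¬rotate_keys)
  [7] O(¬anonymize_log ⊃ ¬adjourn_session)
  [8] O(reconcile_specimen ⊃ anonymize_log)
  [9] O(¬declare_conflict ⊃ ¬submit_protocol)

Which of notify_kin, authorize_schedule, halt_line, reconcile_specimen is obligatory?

authorize_schedule

Premise 6, F(¬rotate_keys), is equivalent to O(rotate_keys).
Premise 4, O(halt_line ⊃ ¬rotate_keys), contraposes to O(rotate_keys ⊃ ¬halt_line); with O(rotate_keys) we get O(¬halt_line).
Premise 2, O(¬submit_protocol ⊃ halt_line), contraposes to O(¬halt_line ⊃ submit_protocol); with O(¬halt_line) we get O(submit_protocol).
Premise 9, O(¬declare_conflict ⊃ ¬submit_protocol), contraposes to O(submit_protocol ⊃ declare_conflict); with O(submit_protocol) we get O(declare_conflict).
Premise 5, O(¬adjourn_session ⊃ ¬declare_conflict), contraposes to O(declare_conflict ⊃ adjourn_session); with O(declare_conflict) we get O(adjourn_session).
Premise 7 is O(¬anonymize_log ⊃ ¬adjourn_session); contrapositively O(adjourn_session ⊃ anonymize_log). Since O(adjourn_session) holds, K gives O(anonymize_log).
The contrapositive of premise 3 (O(¬authorize_schedule ⊃ ¬anonymize_log)) is O(anonymize_log ⊃ authorize_schedule), and O(anonymize_log) is already established, so O(authorize_schedule).
So O(authorize_schedule) holds — authorize_schedule is obligatory. None of the other listed options is made obligatory by any chain of premises.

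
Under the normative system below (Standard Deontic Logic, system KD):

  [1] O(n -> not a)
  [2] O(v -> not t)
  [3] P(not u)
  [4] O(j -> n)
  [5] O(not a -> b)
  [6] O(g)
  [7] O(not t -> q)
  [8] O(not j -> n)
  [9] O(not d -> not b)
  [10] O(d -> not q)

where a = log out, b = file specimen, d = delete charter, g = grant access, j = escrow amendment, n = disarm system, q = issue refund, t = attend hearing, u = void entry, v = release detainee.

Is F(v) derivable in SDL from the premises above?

Yes

Premises 8 and 4 are O(not j -> n) and O(j -> n); every ideal world satisfies not j or j, so in either case n holds — hence O(n).
Applying K to premise 1 (O(n -> not a)) and O(n) yields O(not a).
Applying K to premise 5 (O(not a -> b)) and O(not a) yields O(b).
The contrapositive of premise 9 (O(not d -> not b)) is O(b -> d), and O(b) is already established, so O(d).
With premise 10, O(d -> not q), the K-axiom yields O(not q).
Premise 7, O(not t -> q), contraposes to O(not q -> t); with O(not q) we get O(t).
Premise 2 is O(v -> not t); contrapositively O(t -> not v). Since O(t) holds, K gives O(not v).
Premises 3, 6 do not contribute to this derivation.
So O(not v) holds, i.e. F(v). The claim follows.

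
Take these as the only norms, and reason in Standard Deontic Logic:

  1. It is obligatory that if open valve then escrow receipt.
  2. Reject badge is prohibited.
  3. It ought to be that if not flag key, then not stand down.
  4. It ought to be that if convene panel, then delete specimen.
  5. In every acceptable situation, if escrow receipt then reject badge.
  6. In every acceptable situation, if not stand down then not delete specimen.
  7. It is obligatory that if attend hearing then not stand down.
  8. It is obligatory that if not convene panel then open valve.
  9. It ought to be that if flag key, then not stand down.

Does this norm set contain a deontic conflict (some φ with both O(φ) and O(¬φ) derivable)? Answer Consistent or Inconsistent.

Inconsistent

Premises 3 and 9 cover both cases: O(¬flag_key → ¬stand_down) and O(flag_key → ¬stand_down). Since ¬flag_key ∨ flag_key is a tautology, O(¬stand_down) follows.
From O(¬stand_down) and premise 6, O(¬stand_down → ¬delete_specimen), we obtain O(¬delete_specimen).
The contrapositive of premise 4 (O(convene_panel → delete_specimen)) is O(¬delete_specimen → ¬convene_panel), and O(¬delete_specimen) is already established, so O(¬convene_panel).
From O(¬convene_panel) and premise 8, O(¬convene_panel → open_valve), we obtain O(open_valve).
Applying K to premise 1 (O(open_valve → escrow_receipt)) and O(open_valve) yields O(escrow_receipt).
Premise 5 is O(escrow_receipt → reject_badge); since O(escrow_receipt), deontic closure gives O(reject_badge).
Yet premise 2 is F(reject_badge), i.e. O(¬reject_badge).
We now have both O(reject_badge) and O(¬reject_badge) — reject_badge is simultaneously obligatory and forbidden, violating the D-axiom.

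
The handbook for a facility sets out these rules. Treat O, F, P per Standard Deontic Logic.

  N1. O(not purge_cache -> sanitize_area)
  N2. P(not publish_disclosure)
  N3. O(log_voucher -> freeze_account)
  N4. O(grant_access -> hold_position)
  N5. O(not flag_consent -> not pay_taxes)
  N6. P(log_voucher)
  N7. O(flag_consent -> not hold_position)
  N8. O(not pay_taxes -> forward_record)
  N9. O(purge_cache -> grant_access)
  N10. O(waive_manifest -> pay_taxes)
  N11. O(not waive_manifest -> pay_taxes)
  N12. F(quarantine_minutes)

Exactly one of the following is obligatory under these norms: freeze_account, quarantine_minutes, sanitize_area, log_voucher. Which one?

sanitize_area

Premises 10 and 11 are O(waive_manifest -> pay_taxes) and O(not waive_manifest -> pay_taxes); every ideal world satisfies waive_manifest or not waive_manifest, so in either case pay_taxes holds — hence O(pay_taxes).
Premise 5, O(not flag_consent -> not pay_taxes), contraposes to O(pay_taxes -> flag_consent); with O(pay_taxes) we get O(flag_consent).
From O(flag_consent) and premise 7, O(flag_consent -> not hold_position), we obtain O(not hold_position).
Premise 4 is O(grant_access -> hold_position); contrapositively O(not hold_position -> not grant_access). Since O(not hold_position) holds, K gives O(not grant_access).
Premise 9, O(purge_cache -> grant_access), contraposes to O(not grant_access -> not purge_cache); with O(not grant_access) we get O(not purge_cache).
Premise 1 is O(not purge_cache -> sanitize_area); since O(not purge_cache), deontic closure gives O(sanitize_area).
So O(sanitize_area) holds — sanitize_area is obligatory. None of the other listed options is made obligatory by any chain of premises.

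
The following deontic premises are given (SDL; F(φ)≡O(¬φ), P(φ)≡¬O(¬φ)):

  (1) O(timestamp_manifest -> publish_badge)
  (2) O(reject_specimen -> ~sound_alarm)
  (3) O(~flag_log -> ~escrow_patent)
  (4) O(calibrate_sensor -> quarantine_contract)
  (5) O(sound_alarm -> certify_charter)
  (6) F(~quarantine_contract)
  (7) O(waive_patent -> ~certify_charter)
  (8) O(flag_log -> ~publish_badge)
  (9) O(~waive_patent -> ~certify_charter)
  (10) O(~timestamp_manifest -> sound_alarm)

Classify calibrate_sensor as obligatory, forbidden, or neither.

Neither

Premise 4 is O(calibrate_sensor -> quarantine_contract); even if O(quarantine_contract) held, inferring O(calibrate_sensor) would be affirming the consequent — invalid.
No premise or chain of K-axiom applications forces O(calibrate_sensor), and none forces O(~calibrate_sensor). So calibrate_sensor is neither obligatory nor forbidden under these norms.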